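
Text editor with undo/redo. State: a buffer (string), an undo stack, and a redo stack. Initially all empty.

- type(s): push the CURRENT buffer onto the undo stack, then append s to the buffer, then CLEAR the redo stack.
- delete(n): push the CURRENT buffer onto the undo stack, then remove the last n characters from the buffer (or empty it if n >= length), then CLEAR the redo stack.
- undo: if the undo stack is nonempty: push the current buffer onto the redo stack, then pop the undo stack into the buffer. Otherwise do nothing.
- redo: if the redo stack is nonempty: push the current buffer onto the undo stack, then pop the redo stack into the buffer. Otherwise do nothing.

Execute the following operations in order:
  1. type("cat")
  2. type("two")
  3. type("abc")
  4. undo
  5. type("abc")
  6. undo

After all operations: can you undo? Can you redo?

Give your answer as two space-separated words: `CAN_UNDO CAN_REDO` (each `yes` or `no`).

After op 1 (type): buf='cat' undo_depth=1 redo_depth=0
After op 2 (type): buf='cattwo' undo_depth=2 redo_depth=0
After op 3 (type): buf='cattwoabc' undo_depth=3 redo_depth=0
After op 4 (undo): buf='cattwo' undo_depth=2 redo_depth=1
After op 5 (type): buf='cattwoabc' undo_depth=3 redo_depth=0
After op 6 (undo): buf='cattwo' undo_depth=2 redo_depth=1

Answer: yes yes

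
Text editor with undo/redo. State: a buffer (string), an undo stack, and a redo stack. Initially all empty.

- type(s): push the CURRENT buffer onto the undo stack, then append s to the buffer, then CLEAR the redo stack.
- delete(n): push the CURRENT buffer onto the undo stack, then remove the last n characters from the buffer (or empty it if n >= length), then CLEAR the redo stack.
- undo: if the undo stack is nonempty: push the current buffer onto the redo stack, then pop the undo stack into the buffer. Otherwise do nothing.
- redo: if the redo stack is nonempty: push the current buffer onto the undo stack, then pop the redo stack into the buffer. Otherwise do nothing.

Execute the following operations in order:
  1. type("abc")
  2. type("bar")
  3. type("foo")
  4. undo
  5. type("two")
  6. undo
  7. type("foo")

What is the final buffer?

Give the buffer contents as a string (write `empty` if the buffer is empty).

After op 1 (type): buf='abc' undo_depth=1 redo_depth=0
After op 2 (type): buf='abcbar' undo_depth=2 redo_depth=0
After op 3 (type): buf='abcbarfoo' undo_depth=3 redo_depth=0
After op 4 (undo): buf='abcbar' undo_depth=2 redo_depth=1
After op 5 (type): buf='abcbartwo' undo_depth=3 redo_depth=0
After op 6 (undo): buf='abcbar' undo_depth=2 redo_depth=1
After op 7 (type): buf='abcbarfoo' undo_depth=3 redo_depth=0

Answer: abcbarfoo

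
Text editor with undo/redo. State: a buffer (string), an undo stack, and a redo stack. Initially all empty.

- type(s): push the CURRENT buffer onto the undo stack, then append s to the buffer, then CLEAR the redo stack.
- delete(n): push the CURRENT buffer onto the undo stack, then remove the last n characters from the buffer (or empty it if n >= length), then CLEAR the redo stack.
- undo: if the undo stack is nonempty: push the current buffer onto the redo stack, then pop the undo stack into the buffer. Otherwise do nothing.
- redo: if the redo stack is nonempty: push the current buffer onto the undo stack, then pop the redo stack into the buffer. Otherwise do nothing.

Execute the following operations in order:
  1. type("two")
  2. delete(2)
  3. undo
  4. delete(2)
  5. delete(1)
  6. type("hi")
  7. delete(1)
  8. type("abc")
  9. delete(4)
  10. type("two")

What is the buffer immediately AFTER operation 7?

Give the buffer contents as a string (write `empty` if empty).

Answer: h

Derivation:
After op 1 (type): buf='two' undo_depth=1 redo_depth=0
After op 2 (delete): buf='t' undo_depth=2 redo_depth=0
After op 3 (undo): buf='two' undo_depth=1 redo_depth=1
After op 4 (delete): buf='t' undo_depth=2 redo_depth=0
After op 5 (delete): buf='(empty)' undo_depth=3 redo_depth=0
After op 6 (type): buf='hi' undo_depth=4 redo_depth=0
After op 7 (delete): buf='h' undo_depth=5 redo_depth=0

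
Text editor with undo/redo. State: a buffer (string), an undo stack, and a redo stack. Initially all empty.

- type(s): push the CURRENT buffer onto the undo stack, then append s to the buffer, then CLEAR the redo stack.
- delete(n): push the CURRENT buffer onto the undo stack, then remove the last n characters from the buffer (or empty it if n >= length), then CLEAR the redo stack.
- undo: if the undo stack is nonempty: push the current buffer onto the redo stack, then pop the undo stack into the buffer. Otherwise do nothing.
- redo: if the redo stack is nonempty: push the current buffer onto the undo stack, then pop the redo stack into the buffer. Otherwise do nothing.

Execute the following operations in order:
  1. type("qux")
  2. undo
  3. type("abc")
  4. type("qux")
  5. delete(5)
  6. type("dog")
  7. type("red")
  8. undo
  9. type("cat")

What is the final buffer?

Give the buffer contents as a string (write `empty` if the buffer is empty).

After op 1 (type): buf='qux' undo_depth=1 redo_depth=0
After op 2 (undo): buf='(empty)' undo_depth=0 redo_depth=1
After op 3 (type): buf='abc' undo_depth=1 redo_depth=0
After op 4 (type): buf='abcqux' undo_depth=2 redo_depth=0
After op 5 (delete): buf='a' undo_depth=3 redo_depth=0
After op 6 (type): buf='adog' undo_depth=4 redo_depth=0
After op 7 (type): buf='adogred' undo_depth=5 redo_depth=0
After op 8 (undo): buf='adog' undo_depth=4 redo_depth=1
After op 9 (type): buf='adogcat' undo_depth=5 redo_depth=0

Answer: adogcat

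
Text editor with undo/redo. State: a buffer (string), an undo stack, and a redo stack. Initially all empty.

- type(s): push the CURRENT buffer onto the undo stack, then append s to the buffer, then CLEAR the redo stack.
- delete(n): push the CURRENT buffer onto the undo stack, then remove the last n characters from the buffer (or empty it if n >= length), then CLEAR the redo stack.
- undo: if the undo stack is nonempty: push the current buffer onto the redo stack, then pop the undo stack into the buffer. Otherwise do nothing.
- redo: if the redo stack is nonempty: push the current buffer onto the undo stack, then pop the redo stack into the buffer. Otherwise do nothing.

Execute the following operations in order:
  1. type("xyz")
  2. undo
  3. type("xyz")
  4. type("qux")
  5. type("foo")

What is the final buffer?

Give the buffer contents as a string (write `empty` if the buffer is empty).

After op 1 (type): buf='xyz' undo_depth=1 redo_depth=0
After op 2 (undo): buf='(empty)' undo_depth=0 redo_depth=1
After op 3 (type): buf='xyz' undo_depth=1 redo_depth=0
After op 4 (type): buf='xyzqux' undo_depth=2 redo_depth=0
After op 5 (type): buf='xyzquxfoo' undo_depth=3 redo_depth=0

Answer: xyzquxfoo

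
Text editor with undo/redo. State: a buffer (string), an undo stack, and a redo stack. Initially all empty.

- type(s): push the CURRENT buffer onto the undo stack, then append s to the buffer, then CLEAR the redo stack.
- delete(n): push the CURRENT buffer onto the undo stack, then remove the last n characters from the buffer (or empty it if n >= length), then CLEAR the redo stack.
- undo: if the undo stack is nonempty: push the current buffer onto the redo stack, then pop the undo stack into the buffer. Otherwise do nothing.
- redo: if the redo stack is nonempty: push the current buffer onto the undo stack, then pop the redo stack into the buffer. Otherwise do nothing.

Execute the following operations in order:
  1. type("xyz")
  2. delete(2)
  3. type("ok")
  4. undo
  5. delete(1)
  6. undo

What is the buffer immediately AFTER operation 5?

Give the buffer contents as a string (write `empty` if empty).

After op 1 (type): buf='xyz' undo_depth=1 redo_depth=0
After op 2 (delete): buf='x' undo_depth=2 redo_depth=0
After op 3 (type): buf='xok' undo_depth=3 redo_depth=0
After op 4 (undo): buf='x' undo_depth=2 redo_depth=1
After op 5 (delete): buf='(empty)' undo_depth=3 redo_depth=0

Answer: empty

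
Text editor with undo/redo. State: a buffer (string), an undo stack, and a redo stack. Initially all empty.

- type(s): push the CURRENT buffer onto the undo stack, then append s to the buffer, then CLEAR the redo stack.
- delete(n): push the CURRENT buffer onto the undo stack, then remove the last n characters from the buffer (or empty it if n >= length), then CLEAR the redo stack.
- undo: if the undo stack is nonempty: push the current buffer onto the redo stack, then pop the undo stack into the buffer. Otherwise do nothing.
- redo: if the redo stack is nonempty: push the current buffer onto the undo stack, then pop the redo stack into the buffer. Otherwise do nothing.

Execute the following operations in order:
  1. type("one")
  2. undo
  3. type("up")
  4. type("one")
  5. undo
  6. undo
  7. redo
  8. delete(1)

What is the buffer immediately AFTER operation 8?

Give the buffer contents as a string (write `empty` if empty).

After op 1 (type): buf='one' undo_depth=1 redo_depth=0
After op 2 (undo): buf='(empty)' undo_depth=0 redo_depth=1
After op 3 (type): buf='up' undo_depth=1 redo_depth=0
After op 4 (type): buf='upone' undo_depth=2 redo_depth=0
After op 5 (undo): buf='up' undo_depth=1 redo_depth=1
After op 6 (undo): buf='(empty)' undo_depth=0 redo_depth=2
After op 7 (redo): buf='up' undo_depth=1 redo_depth=1
After op 8 (delete): buf='u' undo_depth=2 redo_depth=0

Answer: u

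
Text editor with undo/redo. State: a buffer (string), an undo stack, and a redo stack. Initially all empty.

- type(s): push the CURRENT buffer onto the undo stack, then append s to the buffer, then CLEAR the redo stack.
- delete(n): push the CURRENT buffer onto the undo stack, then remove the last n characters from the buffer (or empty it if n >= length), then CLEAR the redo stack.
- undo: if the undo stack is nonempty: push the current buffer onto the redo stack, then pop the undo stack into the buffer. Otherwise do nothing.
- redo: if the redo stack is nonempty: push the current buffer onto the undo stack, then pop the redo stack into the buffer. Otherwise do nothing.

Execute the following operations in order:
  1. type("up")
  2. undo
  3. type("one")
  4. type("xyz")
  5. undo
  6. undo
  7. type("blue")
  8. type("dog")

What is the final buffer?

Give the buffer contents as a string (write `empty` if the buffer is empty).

Answer: bluedog

Derivation:
After op 1 (type): buf='up' undo_depth=1 redo_depth=0
After op 2 (undo): buf='(empty)' undo_depth=0 redo_depth=1
After op 3 (type): buf='one' undo_depth=1 redo_depth=0
After op 4 (type): buf='onexyz' undo_depth=2 redo_depth=0
After op 5 (undo): buf='one' undo_depth=1 redo_depth=1
After op 6 (undo): buf='(empty)' undo_depth=0 redo_depth=2
After op 7 (type): buf='blue' undo_depth=1 redo_depth=0
After op 8 (type): buf='bluedog' undo_depth=2 redo_depth=0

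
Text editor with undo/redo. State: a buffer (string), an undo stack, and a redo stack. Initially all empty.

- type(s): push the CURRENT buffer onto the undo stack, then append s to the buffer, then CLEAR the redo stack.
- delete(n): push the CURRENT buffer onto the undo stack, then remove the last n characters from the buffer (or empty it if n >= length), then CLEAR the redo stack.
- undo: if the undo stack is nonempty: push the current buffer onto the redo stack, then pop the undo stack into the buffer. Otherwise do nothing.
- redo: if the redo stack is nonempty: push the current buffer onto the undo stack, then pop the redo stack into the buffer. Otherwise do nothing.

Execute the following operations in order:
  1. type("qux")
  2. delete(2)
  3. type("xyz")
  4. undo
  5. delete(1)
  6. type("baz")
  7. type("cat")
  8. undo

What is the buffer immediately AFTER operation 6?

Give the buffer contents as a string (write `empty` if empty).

After op 1 (type): buf='qux' undo_depth=1 redo_depth=0
After op 2 (delete): buf='q' undo_depth=2 redo_depth=0
After op 3 (type): buf='qxyz' undo_depth=3 redo_depth=0
After op 4 (undo): buf='q' undo_depth=2 redo_depth=1
After op 5 (delete): buf='(empty)' undo_depth=3 redo_depth=0
After op 6 (type): buf='baz' undo_depth=4 redo_depth=0

Answer: baz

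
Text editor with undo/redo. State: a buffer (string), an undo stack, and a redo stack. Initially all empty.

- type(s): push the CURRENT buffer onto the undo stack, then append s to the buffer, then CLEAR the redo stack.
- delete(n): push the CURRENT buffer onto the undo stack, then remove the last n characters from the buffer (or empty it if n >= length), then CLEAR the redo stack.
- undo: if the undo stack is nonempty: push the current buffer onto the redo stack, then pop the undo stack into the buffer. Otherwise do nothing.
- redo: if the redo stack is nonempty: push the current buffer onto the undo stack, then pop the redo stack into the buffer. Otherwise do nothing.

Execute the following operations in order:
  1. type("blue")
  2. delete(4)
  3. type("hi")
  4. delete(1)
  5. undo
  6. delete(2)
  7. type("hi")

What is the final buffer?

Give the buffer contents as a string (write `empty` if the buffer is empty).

After op 1 (type): buf='blue' undo_depth=1 redo_depth=0
After op 2 (delete): buf='(empty)' undo_depth=2 redo_depth=0
After op 3 (type): buf='hi' undo_depth=3 redo_depth=0
After op 4 (delete): buf='h' undo_depth=4 redo_depth=0
After op 5 (undo): buf='hi' undo_depth=3 redo_depth=1
After op 6 (delete): buf='(empty)' undo_depth=4 redo_depth=0
After op 7 (type): buf='hi' undo_depth=5 redo_depth=0

Answer: hi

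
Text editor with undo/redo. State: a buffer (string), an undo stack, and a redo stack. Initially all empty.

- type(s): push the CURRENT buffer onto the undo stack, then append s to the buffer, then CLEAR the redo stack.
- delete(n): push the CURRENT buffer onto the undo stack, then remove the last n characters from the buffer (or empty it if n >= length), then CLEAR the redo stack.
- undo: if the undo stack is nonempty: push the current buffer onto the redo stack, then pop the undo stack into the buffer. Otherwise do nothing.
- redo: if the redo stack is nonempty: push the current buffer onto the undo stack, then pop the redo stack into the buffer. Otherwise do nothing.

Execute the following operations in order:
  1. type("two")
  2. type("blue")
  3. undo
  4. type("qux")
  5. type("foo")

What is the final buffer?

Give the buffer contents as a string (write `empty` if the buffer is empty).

After op 1 (type): buf='two' undo_depth=1 redo_depth=0
After op 2 (type): buf='twoblue' undo_depth=2 redo_depth=0
After op 3 (undo): buf='two' undo_depth=1 redo_depth=1
After op 4 (type): buf='twoqux' undo_depth=2 redo_depth=0
After op 5 (type): buf='twoquxfoo' undo_depth=3 redo_depth=0

Answer: twoquxfoo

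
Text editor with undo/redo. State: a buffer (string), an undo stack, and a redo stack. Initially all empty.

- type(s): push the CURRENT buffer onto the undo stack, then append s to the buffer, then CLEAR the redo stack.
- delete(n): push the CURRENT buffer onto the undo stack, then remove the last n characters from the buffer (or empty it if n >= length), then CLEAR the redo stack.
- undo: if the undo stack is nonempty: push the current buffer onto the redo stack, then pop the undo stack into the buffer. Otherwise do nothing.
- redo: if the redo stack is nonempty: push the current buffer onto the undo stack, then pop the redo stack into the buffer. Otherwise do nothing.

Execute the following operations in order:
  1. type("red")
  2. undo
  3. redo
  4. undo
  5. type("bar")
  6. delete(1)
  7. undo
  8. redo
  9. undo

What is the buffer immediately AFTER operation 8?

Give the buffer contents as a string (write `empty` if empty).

After op 1 (type): buf='red' undo_depth=1 redo_depth=0
After op 2 (undo): buf='(empty)' undo_depth=0 redo_depth=1
After op 3 (redo): buf='red' undo_depth=1 redo_depth=0
After op 4 (undo): buf='(empty)' undo_depth=0 redo_depth=1
After op 5 (type): buf='bar' undo_depth=1 redo_depth=0
After op 6 (delete): buf='ba' undo_depth=2 redo_depth=0
After op 7 (undo): buf='bar' undo_depth=1 redo_depth=1
After op 8 (redo): buf='ba' undo_depth=2 redo_depth=0

Answer: ba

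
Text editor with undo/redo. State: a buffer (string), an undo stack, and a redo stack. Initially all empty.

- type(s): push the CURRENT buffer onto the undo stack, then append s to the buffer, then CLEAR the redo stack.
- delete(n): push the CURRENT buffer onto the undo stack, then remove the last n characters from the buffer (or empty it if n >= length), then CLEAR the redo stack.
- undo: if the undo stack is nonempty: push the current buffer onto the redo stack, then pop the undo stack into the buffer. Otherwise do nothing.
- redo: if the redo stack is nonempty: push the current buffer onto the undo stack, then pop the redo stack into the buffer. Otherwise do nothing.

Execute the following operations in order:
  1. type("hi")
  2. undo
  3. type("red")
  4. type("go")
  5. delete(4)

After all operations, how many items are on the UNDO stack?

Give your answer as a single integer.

Answer: 3

Derivation:
After op 1 (type): buf='hi' undo_depth=1 redo_depth=0
After op 2 (undo): buf='(empty)' undo_depth=0 redo_depth=1
After op 3 (type): buf='red' undo_depth=1 redo_depth=0
After op 4 (type): buf='redgo' undo_depth=2 redo_depth=0
After op 5 (delete): buf='r' undo_depth=3 redo_depth=0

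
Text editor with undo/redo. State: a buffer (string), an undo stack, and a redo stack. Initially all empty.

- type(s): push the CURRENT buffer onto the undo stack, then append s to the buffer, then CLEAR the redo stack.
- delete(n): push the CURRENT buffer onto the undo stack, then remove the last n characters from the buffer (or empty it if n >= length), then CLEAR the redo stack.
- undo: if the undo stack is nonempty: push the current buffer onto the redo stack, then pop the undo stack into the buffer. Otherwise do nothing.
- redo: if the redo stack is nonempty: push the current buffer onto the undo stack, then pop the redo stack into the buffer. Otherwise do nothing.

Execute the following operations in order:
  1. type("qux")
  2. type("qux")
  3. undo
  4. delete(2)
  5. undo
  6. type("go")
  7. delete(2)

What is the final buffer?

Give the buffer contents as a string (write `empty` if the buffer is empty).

After op 1 (type): buf='qux' undo_depth=1 redo_depth=0
After op 2 (type): buf='quxqux' undo_depth=2 redo_depth=0
After op 3 (undo): buf='qux' undo_depth=1 redo_depth=1
After op 4 (delete): buf='q' undo_depth=2 redo_depth=0
After op 5 (undo): buf='qux' undo_depth=1 redo_depth=1
After op 6 (type): buf='quxgo' undo_depth=2 redo_depth=0
After op 7 (delete): buf='qux' undo_depth=3 redo_depth=0

Answer: qux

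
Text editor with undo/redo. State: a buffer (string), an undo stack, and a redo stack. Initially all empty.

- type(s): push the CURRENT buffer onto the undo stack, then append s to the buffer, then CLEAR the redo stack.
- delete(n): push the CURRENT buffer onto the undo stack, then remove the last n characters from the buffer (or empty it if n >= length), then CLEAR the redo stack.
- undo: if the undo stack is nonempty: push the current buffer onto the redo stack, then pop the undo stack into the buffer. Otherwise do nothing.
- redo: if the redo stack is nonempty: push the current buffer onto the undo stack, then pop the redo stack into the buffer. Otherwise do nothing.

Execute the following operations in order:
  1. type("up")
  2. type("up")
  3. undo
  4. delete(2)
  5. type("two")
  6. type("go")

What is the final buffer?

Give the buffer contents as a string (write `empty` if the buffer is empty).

Answer: twogo

Derivation:
After op 1 (type): buf='up' undo_depth=1 redo_depth=0
After op 2 (type): buf='upup' undo_depth=2 redo_depth=0
After op 3 (undo): buf='up' undo_depth=1 redo_depth=1
After op 4 (delete): buf='(empty)' undo_depth=2 redo_depth=0
After op 5 (type): buf='two' undo_depth=3 redo_depth=0
After op 6 (type): buf='twogo' undo_depth=4 redo_depth=0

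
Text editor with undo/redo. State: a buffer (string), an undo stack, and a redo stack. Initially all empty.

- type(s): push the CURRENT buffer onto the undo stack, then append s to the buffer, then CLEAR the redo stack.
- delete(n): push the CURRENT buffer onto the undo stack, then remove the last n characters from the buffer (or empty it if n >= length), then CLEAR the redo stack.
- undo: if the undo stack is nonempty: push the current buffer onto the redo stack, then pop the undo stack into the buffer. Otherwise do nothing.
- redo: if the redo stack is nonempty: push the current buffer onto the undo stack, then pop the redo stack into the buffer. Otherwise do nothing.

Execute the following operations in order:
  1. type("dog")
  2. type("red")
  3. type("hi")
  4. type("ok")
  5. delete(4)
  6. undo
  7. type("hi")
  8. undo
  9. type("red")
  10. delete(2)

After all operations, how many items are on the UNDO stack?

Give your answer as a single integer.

After op 1 (type): buf='dog' undo_depth=1 redo_depth=0
After op 2 (type): buf='dogred' undo_depth=2 redo_depth=0
After op 3 (type): buf='dogredhi' undo_depth=3 redo_depth=0
After op 4 (type): buf='dogredhiok' undo_depth=4 redo_depth=0
After op 5 (delete): buf='dogred' undo_depth=5 redo_depth=0
After op 6 (undo): buf='dogredhiok' undo_depth=4 redo_depth=1
After op 7 (type): buf='dogredhiokhi' undo_depth=5 redo_depth=0
After op 8 (undo): buf='dogredhiok' undo_depth=4 redo_depth=1
After op 9 (type): buf='dogredhiokred' undo_depth=5 redo_depth=0
After op 10 (delete): buf='dogredhiokr' undo_depth=6 redo_depth=0

Answer: 6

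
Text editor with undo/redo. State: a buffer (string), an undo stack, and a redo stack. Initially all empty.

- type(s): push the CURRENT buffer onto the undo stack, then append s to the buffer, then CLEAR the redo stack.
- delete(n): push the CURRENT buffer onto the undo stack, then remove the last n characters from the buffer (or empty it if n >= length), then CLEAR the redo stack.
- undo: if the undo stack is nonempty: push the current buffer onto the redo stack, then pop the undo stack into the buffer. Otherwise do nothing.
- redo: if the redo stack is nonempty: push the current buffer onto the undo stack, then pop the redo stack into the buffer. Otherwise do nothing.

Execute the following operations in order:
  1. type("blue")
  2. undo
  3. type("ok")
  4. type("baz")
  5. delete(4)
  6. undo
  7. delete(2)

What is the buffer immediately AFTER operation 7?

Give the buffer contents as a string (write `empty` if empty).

After op 1 (type): buf='blue' undo_depth=1 redo_depth=0
After op 2 (undo): buf='(empty)' undo_depth=0 redo_depth=1
After op 3 (type): buf='ok' undo_depth=1 redo_depth=0
After op 4 (type): buf='okbaz' undo_depth=2 redo_depth=0
After op 5 (delete): buf='o' undo_depth=3 redo_depth=0
After op 6 (undo): buf='okbaz' undo_depth=2 redo_depth=1
After op 7 (delete): buf='okb' undo_depth=3 redo_depth=0

Answer: okb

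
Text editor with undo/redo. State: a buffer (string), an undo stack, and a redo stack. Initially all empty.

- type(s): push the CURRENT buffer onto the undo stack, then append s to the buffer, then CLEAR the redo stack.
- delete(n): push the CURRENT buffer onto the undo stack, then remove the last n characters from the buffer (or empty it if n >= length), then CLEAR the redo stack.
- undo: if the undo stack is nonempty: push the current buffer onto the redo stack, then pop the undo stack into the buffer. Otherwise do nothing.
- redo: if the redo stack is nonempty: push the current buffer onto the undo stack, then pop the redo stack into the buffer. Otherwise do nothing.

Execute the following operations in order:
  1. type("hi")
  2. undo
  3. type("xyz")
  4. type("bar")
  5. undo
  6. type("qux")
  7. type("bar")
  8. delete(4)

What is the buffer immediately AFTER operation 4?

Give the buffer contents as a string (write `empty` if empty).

Answer: xyzbar

Derivation:
After op 1 (type): buf='hi' undo_depth=1 redo_depth=0
After op 2 (undo): buf='(empty)' undo_depth=0 redo_depth=1
After op 3 (type): buf='xyz' undo_depth=1 redo_depth=0
After op 4 (type): buf='xyzbar' undo_depth=2 redo_depth=0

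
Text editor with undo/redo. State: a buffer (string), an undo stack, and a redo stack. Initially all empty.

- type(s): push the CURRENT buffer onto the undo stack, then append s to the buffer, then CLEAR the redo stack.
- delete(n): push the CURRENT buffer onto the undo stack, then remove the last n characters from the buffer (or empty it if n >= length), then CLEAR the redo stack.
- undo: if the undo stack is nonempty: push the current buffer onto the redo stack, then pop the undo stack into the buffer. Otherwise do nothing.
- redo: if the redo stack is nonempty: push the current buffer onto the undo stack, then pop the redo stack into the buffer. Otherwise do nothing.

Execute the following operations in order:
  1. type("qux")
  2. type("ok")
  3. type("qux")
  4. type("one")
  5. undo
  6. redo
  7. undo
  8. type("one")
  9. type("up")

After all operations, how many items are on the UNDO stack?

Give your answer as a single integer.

After op 1 (type): buf='qux' undo_depth=1 redo_depth=0
After op 2 (type): buf='quxok' undo_depth=2 redo_depth=0
After op 3 (type): buf='quxokqux' undo_depth=3 redo_depth=0
After op 4 (type): buf='quxokquxone' undo_depth=4 redo_depth=0
After op 5 (undo): buf='quxokqux' undo_depth=3 redo_depth=1
After op 6 (redo): buf='quxokquxone' undo_depth=4 redo_depth=0
After op 7 (undo): buf='quxokqux' undo_depth=3 redo_depth=1
After op 8 (type): buf='quxokquxone' undo_depth=4 redo_depth=0
After op 9 (type): buf='quxokquxoneup' undo_depth=5 redo_depth=0

Answer: 5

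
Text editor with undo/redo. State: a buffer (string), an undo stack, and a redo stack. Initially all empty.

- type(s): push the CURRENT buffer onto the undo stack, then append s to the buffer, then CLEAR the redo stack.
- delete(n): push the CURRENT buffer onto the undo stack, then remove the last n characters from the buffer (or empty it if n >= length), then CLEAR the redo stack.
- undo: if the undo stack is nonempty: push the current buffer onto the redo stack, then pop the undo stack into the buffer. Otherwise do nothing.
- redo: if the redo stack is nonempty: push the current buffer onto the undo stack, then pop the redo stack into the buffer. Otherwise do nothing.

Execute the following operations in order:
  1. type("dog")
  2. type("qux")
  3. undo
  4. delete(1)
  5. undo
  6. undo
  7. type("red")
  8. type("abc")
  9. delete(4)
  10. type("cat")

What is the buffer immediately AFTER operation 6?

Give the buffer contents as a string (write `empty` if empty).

After op 1 (type): buf='dog' undo_depth=1 redo_depth=0
After op 2 (type): buf='dogqux' undo_depth=2 redo_depth=0
After op 3 (undo): buf='dog' undo_depth=1 redo_depth=1
After op 4 (delete): buf='do' undo_depth=2 redo_depth=0
After op 5 (undo): buf='dog' undo_depth=1 redo_depth=1
After op 6 (undo): buf='(empty)' undo_depth=0 redo_depth=2

Answer: empty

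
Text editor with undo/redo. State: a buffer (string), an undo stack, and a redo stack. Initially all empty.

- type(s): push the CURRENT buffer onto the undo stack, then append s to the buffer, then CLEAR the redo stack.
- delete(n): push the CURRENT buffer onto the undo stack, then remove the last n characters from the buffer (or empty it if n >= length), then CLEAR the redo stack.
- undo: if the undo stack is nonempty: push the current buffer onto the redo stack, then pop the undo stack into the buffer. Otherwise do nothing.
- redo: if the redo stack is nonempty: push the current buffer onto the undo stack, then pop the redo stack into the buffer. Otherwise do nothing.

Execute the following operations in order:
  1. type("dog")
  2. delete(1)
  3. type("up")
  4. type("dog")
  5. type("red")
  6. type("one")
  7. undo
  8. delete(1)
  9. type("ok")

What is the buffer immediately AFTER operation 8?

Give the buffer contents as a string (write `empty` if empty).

Answer: doupdogre

Derivation:
After op 1 (type): buf='dog' undo_depth=1 redo_depth=0
After op 2 (delete): buf='do' undo_depth=2 redo_depth=0
After op 3 (type): buf='doup' undo_depth=3 redo_depth=0
After op 4 (type): buf='doupdog' undo_depth=4 redo_depth=0
After op 5 (type): buf='doupdogred' undo_depth=5 redo_depth=0
After op 6 (type): buf='doupdogredone' undo_depth=6 redo_depth=0
After op 7 (undo): buf='doupdogred' undo_depth=5 redo_depth=1
After op 8 (delete): buf='doupdogre' undo_depth=6 redo_depth=0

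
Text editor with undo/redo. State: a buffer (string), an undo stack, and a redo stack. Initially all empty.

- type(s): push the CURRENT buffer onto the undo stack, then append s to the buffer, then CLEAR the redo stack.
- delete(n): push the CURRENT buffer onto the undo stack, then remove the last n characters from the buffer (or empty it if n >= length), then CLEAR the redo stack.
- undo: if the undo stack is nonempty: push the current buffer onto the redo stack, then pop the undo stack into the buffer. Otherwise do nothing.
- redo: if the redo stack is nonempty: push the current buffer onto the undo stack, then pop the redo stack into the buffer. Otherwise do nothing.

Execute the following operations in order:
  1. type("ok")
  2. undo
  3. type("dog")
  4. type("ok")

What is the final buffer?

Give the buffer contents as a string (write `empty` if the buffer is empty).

After op 1 (type): buf='ok' undo_depth=1 redo_depth=0
After op 2 (undo): buf='(empty)' undo_depth=0 redo_depth=1
After op 3 (type): buf='dog' undo_depth=1 redo_depth=0
After op 4 (type): buf='dogok' undo_depth=2 redo_depth=0

Answer: dogok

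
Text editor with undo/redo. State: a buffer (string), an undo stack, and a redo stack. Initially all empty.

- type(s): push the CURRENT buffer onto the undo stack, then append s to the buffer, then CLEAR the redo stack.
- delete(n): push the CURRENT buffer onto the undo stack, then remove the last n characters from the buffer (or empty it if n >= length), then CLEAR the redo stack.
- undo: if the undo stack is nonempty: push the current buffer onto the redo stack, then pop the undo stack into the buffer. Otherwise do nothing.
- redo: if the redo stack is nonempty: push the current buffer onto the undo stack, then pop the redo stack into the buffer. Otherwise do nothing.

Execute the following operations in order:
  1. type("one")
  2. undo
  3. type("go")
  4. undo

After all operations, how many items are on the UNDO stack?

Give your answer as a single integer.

Answer: 0

Derivation:
After op 1 (type): buf='one' undo_depth=1 redo_depth=0
After op 2 (undo): buf='(empty)' undo_depth=0 redo_depth=1
After op 3 (type): buf='go' undo_depth=1 redo_depth=0
After op 4 (undo): buf='(empty)' undo_depth=0 redo_depth=1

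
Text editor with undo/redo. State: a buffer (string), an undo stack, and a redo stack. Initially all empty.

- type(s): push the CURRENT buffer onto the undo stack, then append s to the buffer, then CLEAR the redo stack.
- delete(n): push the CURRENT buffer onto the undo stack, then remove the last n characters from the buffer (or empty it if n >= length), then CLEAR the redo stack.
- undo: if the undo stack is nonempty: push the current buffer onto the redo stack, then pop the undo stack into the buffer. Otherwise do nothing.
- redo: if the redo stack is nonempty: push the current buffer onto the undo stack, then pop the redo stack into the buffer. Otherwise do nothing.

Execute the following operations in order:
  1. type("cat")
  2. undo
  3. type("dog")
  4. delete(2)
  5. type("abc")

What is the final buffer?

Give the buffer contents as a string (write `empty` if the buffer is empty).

Answer: dabc

Derivation:
After op 1 (type): buf='cat' undo_depth=1 redo_depth=0
After op 2 (undo): buf='(empty)' undo_depth=0 redo_depth=1
After op 3 (type): buf='dog' undo_depth=1 redo_depth=0
After op 4 (delete): buf='d' undo_depth=2 redo_depth=0
After op 5 (type): buf='dabc' undo_depth=3 redo_depth=0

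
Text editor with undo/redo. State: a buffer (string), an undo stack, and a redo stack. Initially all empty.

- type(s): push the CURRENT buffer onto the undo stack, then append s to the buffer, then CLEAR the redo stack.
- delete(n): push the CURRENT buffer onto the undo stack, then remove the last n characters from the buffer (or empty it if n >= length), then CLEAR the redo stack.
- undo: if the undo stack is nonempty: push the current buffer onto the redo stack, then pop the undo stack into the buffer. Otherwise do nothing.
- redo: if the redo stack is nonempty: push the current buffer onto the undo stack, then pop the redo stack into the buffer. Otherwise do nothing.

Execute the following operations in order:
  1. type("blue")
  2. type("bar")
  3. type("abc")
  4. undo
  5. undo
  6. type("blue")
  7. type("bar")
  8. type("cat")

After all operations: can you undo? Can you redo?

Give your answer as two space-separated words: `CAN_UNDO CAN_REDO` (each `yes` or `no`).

Answer: yes no

Derivation:
After op 1 (type): buf='blue' undo_depth=1 redo_depth=0
After op 2 (type): buf='bluebar' undo_depth=2 redo_depth=0
After op 3 (type): buf='bluebarabc' undo_depth=3 redo_depth=0
After op 4 (undo): buf='bluebar' undo_depth=2 redo_depth=1
After op 5 (undo): buf='blue' undo_depth=1 redo_depth=2
After op 6 (type): buf='blueblue' undo_depth=2 redo_depth=0
After op 7 (type): buf='bluebluebar' undo_depth=3 redo_depth=0
After op 8 (type): buf='bluebluebarcat' undo_depth=4 redo_depth=0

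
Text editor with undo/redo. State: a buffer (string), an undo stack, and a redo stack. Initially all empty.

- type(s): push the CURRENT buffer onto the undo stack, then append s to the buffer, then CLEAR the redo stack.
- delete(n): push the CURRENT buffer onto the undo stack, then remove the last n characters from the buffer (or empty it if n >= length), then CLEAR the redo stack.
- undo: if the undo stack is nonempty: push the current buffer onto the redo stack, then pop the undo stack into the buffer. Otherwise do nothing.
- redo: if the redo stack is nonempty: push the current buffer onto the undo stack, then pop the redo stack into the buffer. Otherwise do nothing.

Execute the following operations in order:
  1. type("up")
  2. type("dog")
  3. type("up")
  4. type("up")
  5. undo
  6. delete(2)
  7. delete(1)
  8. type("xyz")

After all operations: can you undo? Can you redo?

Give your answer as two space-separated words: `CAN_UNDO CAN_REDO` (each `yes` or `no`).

After op 1 (type): buf='up' undo_depth=1 redo_depth=0
After op 2 (type): buf='updog' undo_depth=2 redo_depth=0
After op 3 (type): buf='updogup' undo_depth=3 redo_depth=0
After op 4 (type): buf='updogupup' undo_depth=4 redo_depth=0
After op 5 (undo): buf='updogup' undo_depth=3 redo_depth=1
After op 6 (delete): buf='updog' undo_depth=4 redo_depth=0
After op 7 (delete): buf='updo' undo_depth=5 redo_depth=0
After op 8 (type): buf='updoxyz' undo_depth=6 redo_depth=0

Answer: yes no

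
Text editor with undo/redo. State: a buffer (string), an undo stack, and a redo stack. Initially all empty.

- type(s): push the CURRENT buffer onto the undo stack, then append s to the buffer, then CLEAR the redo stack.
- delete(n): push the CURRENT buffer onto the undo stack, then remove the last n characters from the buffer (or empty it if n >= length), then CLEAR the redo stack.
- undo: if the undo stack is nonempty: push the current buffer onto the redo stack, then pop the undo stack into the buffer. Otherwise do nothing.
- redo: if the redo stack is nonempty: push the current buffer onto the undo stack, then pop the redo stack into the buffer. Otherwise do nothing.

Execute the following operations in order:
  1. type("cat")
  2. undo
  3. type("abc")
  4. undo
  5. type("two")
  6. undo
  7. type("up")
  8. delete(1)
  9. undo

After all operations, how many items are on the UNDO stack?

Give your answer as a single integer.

Answer: 1

Derivation:
After op 1 (type): buf='cat' undo_depth=1 redo_depth=0
After op 2 (undo): buf='(empty)' undo_depth=0 redo_depth=1
After op 3 (type): buf='abc' undo_depth=1 redo_depth=0
After op 4 (undo): buf='(empty)' undo_depth=0 redo_depth=1
After op 5 (type): buf='two' undo_depth=1 redo_depth=0
After op 6 (undo): buf='(empty)' undo_depth=0 redo_depth=1
After op 7 (type): buf='up' undo_depth=1 redo_depth=0
After op 8 (delete): buf='u' undo_depth=2 redo_depth=0
After op 9 (undo): buf='up' undo_depth=1 redo_depth=1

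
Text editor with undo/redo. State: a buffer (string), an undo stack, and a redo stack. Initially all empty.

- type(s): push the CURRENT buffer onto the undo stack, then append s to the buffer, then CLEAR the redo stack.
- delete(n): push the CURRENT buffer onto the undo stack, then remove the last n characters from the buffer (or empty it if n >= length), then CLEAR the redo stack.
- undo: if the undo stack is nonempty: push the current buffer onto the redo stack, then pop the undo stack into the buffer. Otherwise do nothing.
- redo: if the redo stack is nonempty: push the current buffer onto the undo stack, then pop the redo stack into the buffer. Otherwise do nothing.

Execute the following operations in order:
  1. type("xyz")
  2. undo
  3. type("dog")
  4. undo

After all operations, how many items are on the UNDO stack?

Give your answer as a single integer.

Answer: 0

Derivation:
After op 1 (type): buf='xyz' undo_depth=1 redo_depth=0
After op 2 (undo): buf='(empty)' undo_depth=0 redo_depth=1
After op 3 (type): buf='dog' undo_depth=1 redo_depth=0
After op 4 (undo): buf='(empty)' undo_depth=0 redo_depth=1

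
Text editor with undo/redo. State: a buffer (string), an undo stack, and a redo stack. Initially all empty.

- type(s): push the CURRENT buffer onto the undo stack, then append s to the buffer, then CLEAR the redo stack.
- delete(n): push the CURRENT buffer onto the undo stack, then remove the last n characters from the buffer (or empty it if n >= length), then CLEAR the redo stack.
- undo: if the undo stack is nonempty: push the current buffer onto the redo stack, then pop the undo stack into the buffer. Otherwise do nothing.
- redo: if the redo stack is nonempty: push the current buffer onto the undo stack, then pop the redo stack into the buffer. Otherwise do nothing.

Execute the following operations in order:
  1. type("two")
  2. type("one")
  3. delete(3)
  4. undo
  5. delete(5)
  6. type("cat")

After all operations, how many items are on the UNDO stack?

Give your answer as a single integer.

After op 1 (type): buf='two' undo_depth=1 redo_depth=0
After op 2 (type): buf='twoone' undo_depth=2 redo_depth=0
After op 3 (delete): buf='two' undo_depth=3 redo_depth=0
After op 4 (undo): buf='twoone' undo_depth=2 redo_depth=1
After op 5 (delete): buf='t' undo_depth=3 redo_depth=0
After op 6 (type): buf='tcat' undo_depth=4 redo_depth=0

Answer: 4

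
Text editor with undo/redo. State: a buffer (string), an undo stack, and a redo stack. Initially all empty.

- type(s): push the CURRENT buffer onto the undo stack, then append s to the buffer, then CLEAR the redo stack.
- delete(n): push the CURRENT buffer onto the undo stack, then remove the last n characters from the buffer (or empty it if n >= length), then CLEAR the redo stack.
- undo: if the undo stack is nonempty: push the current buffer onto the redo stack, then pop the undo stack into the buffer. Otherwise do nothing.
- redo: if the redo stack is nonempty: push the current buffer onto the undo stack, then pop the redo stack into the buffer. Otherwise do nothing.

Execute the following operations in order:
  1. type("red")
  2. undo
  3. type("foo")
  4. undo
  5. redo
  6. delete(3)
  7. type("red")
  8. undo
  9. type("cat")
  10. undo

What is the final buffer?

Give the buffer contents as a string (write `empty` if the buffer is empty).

After op 1 (type): buf='red' undo_depth=1 redo_depth=0
After op 2 (undo): buf='(empty)' undo_depth=0 redo_depth=1
After op 3 (type): buf='foo' undo_depth=1 redo_depth=0
After op 4 (undo): buf='(empty)' undo_depth=0 redo_depth=1
After op 5 (redo): buf='foo' undo_depth=1 redo_depth=0
After op 6 (delete): buf='(empty)' undo_depth=2 redo_depth=0
After op 7 (type): buf='red' undo_depth=3 redo_depth=0
After op 8 (undo): buf='(empty)' undo_depth=2 redo_depth=1
After op 9 (type): buf='cat' undo_depth=3 redo_depth=0
After op 10 (undo): buf='(empty)' undo_depth=2 redo_depth=1

Answer: empty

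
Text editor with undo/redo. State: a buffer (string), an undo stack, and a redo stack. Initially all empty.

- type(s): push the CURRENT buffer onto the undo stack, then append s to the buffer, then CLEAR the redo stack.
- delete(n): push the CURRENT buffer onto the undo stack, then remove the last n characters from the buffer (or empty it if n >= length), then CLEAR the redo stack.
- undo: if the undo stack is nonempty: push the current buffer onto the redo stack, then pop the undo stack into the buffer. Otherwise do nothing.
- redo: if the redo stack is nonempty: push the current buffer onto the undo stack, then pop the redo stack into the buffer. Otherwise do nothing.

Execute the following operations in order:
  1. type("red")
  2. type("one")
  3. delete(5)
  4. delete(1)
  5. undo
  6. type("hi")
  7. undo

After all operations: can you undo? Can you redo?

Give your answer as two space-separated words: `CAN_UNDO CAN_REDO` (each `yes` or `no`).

After op 1 (type): buf='red' undo_depth=1 redo_depth=0
After op 2 (type): buf='redone' undo_depth=2 redo_depth=0
After op 3 (delete): buf='r' undo_depth=3 redo_depth=0
After op 4 (delete): buf='(empty)' undo_depth=4 redo_depth=0
After op 5 (undo): buf='r' undo_depth=3 redo_depth=1
After op 6 (type): buf='rhi' undo_depth=4 redo_depth=0
After op 7 (undo): buf='r' undo_depth=3 redo_depth=1

Answer: yes yes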